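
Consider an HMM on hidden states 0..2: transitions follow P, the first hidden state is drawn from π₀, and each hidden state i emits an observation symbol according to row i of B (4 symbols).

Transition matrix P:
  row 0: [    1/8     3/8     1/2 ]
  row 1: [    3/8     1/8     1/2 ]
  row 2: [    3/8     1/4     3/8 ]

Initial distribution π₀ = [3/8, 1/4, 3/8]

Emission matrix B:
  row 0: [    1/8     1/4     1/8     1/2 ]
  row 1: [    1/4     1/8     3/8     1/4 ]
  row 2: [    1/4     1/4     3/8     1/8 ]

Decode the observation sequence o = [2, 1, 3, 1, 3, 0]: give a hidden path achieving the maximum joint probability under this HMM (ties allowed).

path = [2, 2, 0, 2, 0, 2]

t=0: δ = [4.688e-02, 9.375e-02, 1.406e-01]  (obs o_0=2)
t=1: δ = [1.318e-02, 4.395e-03, 1.318e-02]  ψ = [2, 2, 2]  (obs o_1=1)
t=2: δ = [2.472e-03, 1.236e-03, 8.240e-04]  ψ = [2, 0, 0]  (obs o_2=3)
t=3: δ = [1.159e-04, 1.159e-04, 3.090e-04]  ψ = [1, 0, 0]  (obs o_3=1)
t=4: δ = [5.794e-05, 1.931e-05, 1.448e-05]  ψ = [2, 2, 2]  (obs o_4=3)
t=5: δ = [9.052e-07, 5.431e-06, 7.242e-06]  ψ = [0, 0, 0]  (obs o_5=0)
backtrack: best end state = 2; path = [2, 2, 0, 2, 0, 2]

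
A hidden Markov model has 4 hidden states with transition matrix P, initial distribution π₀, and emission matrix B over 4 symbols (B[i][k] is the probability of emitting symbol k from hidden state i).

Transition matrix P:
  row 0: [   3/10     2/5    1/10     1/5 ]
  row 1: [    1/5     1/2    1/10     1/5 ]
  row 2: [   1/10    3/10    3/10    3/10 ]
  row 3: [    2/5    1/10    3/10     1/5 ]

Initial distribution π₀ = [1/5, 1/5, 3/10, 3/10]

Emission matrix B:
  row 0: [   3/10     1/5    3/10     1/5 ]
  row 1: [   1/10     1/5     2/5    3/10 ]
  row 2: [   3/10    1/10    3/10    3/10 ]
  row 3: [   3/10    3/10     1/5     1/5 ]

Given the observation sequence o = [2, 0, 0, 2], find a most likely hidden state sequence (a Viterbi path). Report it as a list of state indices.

t=0: δ = [6.000e-02, 8.000e-02, 9.000e-02, 6.000e-02]  (obs o_0=2)
t=1: δ = [7.200e-03, 4.000e-03, 8.100e-03, 8.100e-03]  ψ = [3, 1, 2, 2]  (obs o_1=0)
t=2: δ = [9.720e-04, 2.880e-04, 7.290e-04, 7.290e-04]  ψ = [3, 0, 2, 2]  (obs o_2=0)
t=3: δ = [8.748e-05, 1.555e-04, 6.561e-05, 4.374e-05]  ψ = [0, 0, 2, 2]  (obs o_3=2)
backtrack: best end state = 1; path = [2, 3, 0, 1]

path = [2, 3, 0, 1]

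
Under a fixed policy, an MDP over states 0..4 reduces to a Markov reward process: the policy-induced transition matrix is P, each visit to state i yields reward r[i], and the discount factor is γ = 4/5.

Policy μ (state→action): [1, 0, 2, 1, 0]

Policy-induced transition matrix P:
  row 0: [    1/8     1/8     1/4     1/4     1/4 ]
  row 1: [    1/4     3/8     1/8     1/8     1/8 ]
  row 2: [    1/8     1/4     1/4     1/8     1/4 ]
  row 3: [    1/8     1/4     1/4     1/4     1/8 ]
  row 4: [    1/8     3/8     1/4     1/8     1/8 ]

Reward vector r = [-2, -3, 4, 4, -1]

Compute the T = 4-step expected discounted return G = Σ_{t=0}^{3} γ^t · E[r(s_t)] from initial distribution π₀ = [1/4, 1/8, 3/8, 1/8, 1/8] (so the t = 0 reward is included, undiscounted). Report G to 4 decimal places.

G = 1.5080

t=0: π = [0.2500, 0.1250, 0.3750, 0.1250, 0.1250], E[r] = 1.0000, γ^t·E[r] = 1.000000, running G = 1.000000
t=1: π = [0.1406, 0.2500, 0.2344, 0.1719, 0.2031], E[r] = 0.3906, γ^t·E[r] = 0.312500, running G = 1.312500
t=2: π = [0.1563, 0.2891, 0.2188, 0.1641, 0.1719], E[r] = 0.1797, γ^t·E[r] = 0.115000, running G = 1.427500
t=3: π = [0.1611, 0.2881, 0.2139, 0.1650, 0.1719], E[r] = 0.1572, γ^t·E[r] = 0.080500, running G = 1.508000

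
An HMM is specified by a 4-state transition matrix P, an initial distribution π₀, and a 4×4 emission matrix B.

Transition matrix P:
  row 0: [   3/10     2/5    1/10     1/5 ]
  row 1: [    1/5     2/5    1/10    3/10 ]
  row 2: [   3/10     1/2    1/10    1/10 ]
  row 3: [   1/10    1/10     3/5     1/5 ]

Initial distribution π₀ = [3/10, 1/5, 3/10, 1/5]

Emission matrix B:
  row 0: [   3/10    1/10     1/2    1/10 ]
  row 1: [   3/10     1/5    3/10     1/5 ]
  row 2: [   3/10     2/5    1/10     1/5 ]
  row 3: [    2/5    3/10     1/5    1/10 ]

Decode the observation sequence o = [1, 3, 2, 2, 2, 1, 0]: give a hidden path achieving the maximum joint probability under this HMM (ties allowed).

t=0: δ = [3.000e-02, 4.000e-02, 1.200e-01, 6.000e-02]  (obs o_0=1)
t=1: δ = [3.600e-03, 1.200e-02, 7.200e-03, 1.200e-03]  ψ = [2, 2, 3, 1]  (obs o_1=3)
t=2: δ = [1.200e-03, 1.440e-03, 1.200e-04, 7.200e-04]  ψ = [1, 1, 1, 1]  (obs o_2=2)
t=3: δ = [1.800e-04, 1.728e-04, 4.320e-05, 8.640e-05]  ψ = [0, 1, 3, 1]  (obs o_3=2)
t=4: δ = [2.700e-05, 2.160e-05, 5.184e-06, 1.037e-05]  ψ = [0, 0, 3, 1]  (obs o_4=2)
t=5: δ = [8.100e-07, 2.160e-06, 2.488e-06, 1.944e-06]  ψ = [0, 0, 3, 1]  (obs o_5=1)
t=6: δ = [2.239e-07, 3.732e-07, 3.499e-07, 2.592e-07]  ψ = [2, 2, 3, 1]  (obs o_6=0)
backtrack: best end state = 1; path = [2, 1, 1, 1, 3, 2, 1]

path = [2, 1, 1, 1, 3, 2, 1]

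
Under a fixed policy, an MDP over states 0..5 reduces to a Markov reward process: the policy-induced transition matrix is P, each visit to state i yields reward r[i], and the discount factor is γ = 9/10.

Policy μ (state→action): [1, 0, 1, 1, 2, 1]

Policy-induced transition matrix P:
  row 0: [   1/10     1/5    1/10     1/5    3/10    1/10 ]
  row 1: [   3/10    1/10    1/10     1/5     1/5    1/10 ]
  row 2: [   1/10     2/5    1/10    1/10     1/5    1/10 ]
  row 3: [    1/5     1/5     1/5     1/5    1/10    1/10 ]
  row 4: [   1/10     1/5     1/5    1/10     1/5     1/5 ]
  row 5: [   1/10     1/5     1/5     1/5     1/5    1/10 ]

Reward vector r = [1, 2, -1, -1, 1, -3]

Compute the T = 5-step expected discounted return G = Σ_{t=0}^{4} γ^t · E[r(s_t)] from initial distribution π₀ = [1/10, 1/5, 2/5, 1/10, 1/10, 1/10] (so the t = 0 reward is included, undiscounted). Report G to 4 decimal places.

G = 0.2504

t=0: π = [0.1000, 0.2000, 0.4000, 0.1000, 0.1000, 0.1000], E[r] = -0.2000, γ^t·E[r] = -0.200000, running G = -0.200000
t=1: π = [0.1500, 0.2600, 0.1300, 0.1500, 0.2000, 0.1100], E[r] = 0.2600, γ^t·E[r] = 0.234000, running G = 0.034000
t=2: π = [0.1670, 0.2000, 0.1460, 0.1670, 0.2000, 0.1200], E[r] = 0.0940, γ^t·E[r] = 0.076140, running G = 0.110140
t=3: π = [0.1567, 0.2092, 0.1487, 0.1654, 0.2000, 0.1200], E[r] = 0.1010, γ^t·E[r] = 0.073629, running G = 0.183769
t=4: π = [0.1584, 0.2088, 0.1485, 0.1651, 0.1991, 0.1200], E[r] = 0.1015, γ^t·E[r] = 0.066581, running G = 0.250350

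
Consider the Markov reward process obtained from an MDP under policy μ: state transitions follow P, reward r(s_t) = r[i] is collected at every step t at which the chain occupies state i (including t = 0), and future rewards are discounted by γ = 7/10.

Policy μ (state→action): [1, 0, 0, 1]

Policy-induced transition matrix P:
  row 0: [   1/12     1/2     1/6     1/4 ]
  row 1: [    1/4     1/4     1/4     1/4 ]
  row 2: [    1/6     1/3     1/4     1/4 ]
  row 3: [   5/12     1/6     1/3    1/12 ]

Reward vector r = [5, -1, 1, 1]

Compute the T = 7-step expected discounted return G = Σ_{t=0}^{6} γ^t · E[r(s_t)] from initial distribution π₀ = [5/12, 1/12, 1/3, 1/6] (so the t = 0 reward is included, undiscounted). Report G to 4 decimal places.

t=0: π = [0.4167, 0.0833, 0.3333, 0.1667], E[r] = 2.5000, γ^t·E[r] = 2.500000, running G = 2.500000
t=1: π = [0.1806, 0.3681, 0.2292, 0.2222], E[r] = 0.9861, γ^t·E[r] = 0.690278, running G = 3.190278
t=2: π = [0.2378, 0.2957, 0.2535, 0.2130], E[r] = 1.3600, γ^t·E[r] = 0.666377, running G = 3.856655
t=3: π = [0.2247, 0.3128, 0.2479, 0.2145], E[r] = 1.2732, γ^t·E[r] = 0.436723, running G = 4.293378
t=4: π = [0.2276, 0.3090, 0.2491, 0.2142], E[r] = 1.2926, γ^t·E[r] = 0.310355, running G = 4.603733
t=5: π = [0.2270, 0.3098, 0.2489, 0.2143], E[r] = 1.2884, γ^t·E[r] = 0.216540, running G = 4.820273
t=6: π = [0.2271, 0.3096, 0.2489, 0.2143], E[r] = 1.2893, γ^t·E[r] = 0.151684, running G = 4.971957

G = 4.9720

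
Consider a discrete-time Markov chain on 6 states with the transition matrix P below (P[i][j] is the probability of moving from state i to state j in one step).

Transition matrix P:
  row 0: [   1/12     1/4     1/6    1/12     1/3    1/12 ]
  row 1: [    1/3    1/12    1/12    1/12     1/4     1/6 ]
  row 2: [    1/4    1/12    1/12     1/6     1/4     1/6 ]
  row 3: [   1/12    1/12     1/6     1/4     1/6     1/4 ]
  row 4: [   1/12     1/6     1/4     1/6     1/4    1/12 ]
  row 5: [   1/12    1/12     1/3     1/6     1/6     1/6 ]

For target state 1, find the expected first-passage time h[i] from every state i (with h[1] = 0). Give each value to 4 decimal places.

h = [6.7627, 0.0000, 7.9741, 8.2602, 7.4913, 8.2162]

First-step conditioning: h[1] = 0; for i ≠ 1, h[i] = 1 + Σ_k P[i][k]·h[k].
  h[0] = 1 + 1/12·h[0] + 1/6·h[2] + 1/12·h[3] + 1/3·h[4] + 1/12·h[5]
  h[2] = 1 + 1/4·h[0] + 1/12·h[2] + 1/6·h[3] + 1/4·h[4] + 1/6·h[5]
  h[3] = 1 + 1/12·h[0] + 1/6·h[2] + 1/4·h[3] + 1/6·h[4] + 1/4·h[5]
  h[4] = 1 + 1/12·h[0] + 1/4·h[2] + 1/6·h[3] + 1/4·h[4] + 1/12·h[5]
  h[5] = 1 + 1/12·h[0] + 1/3·h[2] + 1/6·h[3] + 1/6·h[4] + 1/6·h[5]
Solving the 5×5 linear system over states ≠ 1 gives exactly h = [110604/16355, 0, 130416/16355, 135096/16355, 24504/3271, 134376/16355] (h[1] = 0 is the target).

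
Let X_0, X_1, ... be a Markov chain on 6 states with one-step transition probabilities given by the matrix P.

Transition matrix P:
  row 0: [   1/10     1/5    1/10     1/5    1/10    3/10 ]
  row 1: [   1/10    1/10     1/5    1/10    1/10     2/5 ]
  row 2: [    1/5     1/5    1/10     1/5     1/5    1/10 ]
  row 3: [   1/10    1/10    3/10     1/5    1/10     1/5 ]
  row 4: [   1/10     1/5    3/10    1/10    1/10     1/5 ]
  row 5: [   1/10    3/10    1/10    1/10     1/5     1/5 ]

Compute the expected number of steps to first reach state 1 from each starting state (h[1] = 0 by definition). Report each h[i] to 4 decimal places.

h = [4.8746, 0.0000, 4.9745, 5.4313, 4.8882, 4.3821]

First-step conditioning: h[1] = 0; for i ≠ 1, h[i] = 1 + Σ_k P[i][k]·h[k].
  h[0] = 1 + 1/10·h[0] + 1/10·h[2] + 1/5·h[3] + 1/10·h[4] + 3/10·h[5]
  h[2] = 1 + 1/5·h[0] + 1/10·h[2] + 1/5·h[3] + 1/5·h[4] + 1/10·h[5]
  h[3] = 1 + 1/10·h[0] + 3/10·h[2] + 1/5·h[3] + 1/10·h[4] + 1/5·h[5]
  h[4] = 1 + 1/10·h[0] + 3/10·h[2] + 1/10·h[3] + 1/10·h[4] + 1/5·h[5]
  h[5] = 1 + 1/10·h[0] + 1/10·h[2] + 1/10·h[3] + 1/5·h[4] + 1/5·h[5]
Solving the 5×5 linear system over states ≠ 1 gives exactly h = [35960/7377, 0, 110090/22131, 120200/22131, 12020/2459, 96980/22131] (h[1] = 0 is the target).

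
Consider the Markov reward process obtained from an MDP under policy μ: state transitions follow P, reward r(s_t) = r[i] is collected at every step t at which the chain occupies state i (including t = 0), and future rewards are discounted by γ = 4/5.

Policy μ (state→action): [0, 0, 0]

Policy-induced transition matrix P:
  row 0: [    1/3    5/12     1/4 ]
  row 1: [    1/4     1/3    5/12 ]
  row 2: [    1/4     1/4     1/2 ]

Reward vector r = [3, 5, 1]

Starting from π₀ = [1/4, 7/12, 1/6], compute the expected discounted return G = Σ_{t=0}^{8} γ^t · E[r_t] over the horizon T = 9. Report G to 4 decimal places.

G = 13.3272

t=0: π = [0.2500, 0.5833, 0.1667], E[r] = 3.8333, γ^t·E[r] = 3.833333, running G = 3.833333
t=1: π = [0.2708, 0.3403, 0.3889], E[r] = 2.9028, γ^t·E[r] = 2.322222, running G = 6.155556
t=2: π = [0.2726, 0.3235, 0.4039], E[r] = 2.8391, γ^t·E[r] = 1.817037, running G = 7.972593
t=3: π = [0.2727, 0.3224, 0.4049], E[r] = 2.8350, γ^t·E[r] = 1.451506, running G = 9.424099
t=4: π = [0.2727, 0.3223, 0.4050], E[r] = 2.8347, γ^t·E[r] = 1.161103, running G = 10.585202
t=5: π = [0.2727, 0.3223, 0.4050], E[r] = 2.8347, γ^t·E[r] = 0.928878, running G = 11.514080
t=6: π = [0.2727, 0.3223, 0.4050], E[r] = 2.8347, γ^t·E[r] = 0.743102, running G = 12.257182
t=7: π = [0.2727, 0.3223, 0.4050], E[r] = 2.8347, γ^t·E[r] = 0.594482, running G = 12.851664
t=8: π = [0.2727, 0.3223, 0.4050], E[r] = 2.8347, γ^t·E[r] = 0.475586, running G = 13.327250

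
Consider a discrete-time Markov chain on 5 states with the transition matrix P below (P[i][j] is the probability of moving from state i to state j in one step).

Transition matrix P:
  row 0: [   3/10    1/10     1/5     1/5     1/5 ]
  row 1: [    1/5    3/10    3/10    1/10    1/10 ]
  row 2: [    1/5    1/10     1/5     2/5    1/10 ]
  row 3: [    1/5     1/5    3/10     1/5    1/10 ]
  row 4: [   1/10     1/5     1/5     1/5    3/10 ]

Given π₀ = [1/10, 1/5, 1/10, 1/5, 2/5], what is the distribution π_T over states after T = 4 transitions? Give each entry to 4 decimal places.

t=0: π = [0.1000, 0.2000, 0.1000, 0.2000, 0.4000]
t=1: π = [0.1700, 0.2000, 0.2400, 0.2000, 0.1900]
t=2: π = [0.1980, 0.1790, 0.2400, 0.2280, 0.1550]
t=3: π = [0.2043, 0.1741, 0.2407, 0.2301, 0.1508]
t=4: π = [0.2054, 0.1729, 0.2404, 0.2307, 0.1506]

π = [0.2054, 0.1729, 0.2404, 0.2307, 0.1506]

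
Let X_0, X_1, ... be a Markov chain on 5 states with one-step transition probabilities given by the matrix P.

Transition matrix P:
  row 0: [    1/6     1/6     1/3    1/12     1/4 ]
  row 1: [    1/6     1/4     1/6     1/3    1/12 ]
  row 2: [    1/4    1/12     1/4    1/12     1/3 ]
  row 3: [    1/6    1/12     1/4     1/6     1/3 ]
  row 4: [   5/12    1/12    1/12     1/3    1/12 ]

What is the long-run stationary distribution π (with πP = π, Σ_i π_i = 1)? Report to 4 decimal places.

Balance equations π_j = Σ_i π_i·P[i][j]:
  π_0 = 1/6·π_0 + 1/6·π_1 + 1/4·π_2 + 1/6·π_3 + 5/12·π_4
  π_1 = 1/6·π_0 + 1/4·π_1 + 1/12·π_2 + 1/12·π_3 + 1/12·π_4
  π_2 = 1/3·π_0 + 1/6·π_1 + 1/4·π_2 + 1/4·π_3 + 1/12·π_4
  π_3 = 1/12·π_0 + 1/3·π_1 + 1/12·π_2 + 1/6·π_3 + 1/3·π_4
  normalize: π_0 + π_1 + π_2 + π_3 + π_4 = 1
Solving the linear system gives exactly π = [5293/21907, 2720/21907, 4867/21907, 4082/21907, 4945/21907].

π = [0.2416, 0.1242, 0.2222, 0.1863, 0.2257]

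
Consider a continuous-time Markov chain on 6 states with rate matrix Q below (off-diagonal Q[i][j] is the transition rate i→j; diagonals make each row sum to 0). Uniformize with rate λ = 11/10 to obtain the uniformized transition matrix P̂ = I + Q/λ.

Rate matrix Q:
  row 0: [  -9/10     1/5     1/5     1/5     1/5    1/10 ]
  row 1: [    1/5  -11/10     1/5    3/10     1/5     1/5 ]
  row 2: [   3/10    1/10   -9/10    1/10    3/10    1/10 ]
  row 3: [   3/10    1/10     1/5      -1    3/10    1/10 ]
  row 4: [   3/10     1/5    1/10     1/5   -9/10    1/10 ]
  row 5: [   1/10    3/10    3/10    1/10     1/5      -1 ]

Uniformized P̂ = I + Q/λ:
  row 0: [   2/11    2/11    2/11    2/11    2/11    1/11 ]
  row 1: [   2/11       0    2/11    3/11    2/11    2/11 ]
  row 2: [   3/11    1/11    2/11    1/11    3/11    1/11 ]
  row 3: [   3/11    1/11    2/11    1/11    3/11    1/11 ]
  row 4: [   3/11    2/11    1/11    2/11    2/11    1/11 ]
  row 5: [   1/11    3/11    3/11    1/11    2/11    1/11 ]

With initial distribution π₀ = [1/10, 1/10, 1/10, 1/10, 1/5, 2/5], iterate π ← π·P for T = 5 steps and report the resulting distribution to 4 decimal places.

t=0: π = [0.1000, 0.1000, 0.1000, 0.1000, 0.2000, 0.4000]
t=1: π = [0.1818, 0.1818, 0.2000, 0.1364, 0.2000, 0.1000]
t=2: π = [0.2215, 0.1273, 0.1727, 0.1587, 0.2124, 0.1074]
t=3: π = [0.2215, 0.1383, 0.1723, 0.1535, 0.2119, 0.1025]
t=4: π = [0.2214, 0.1364, 0.1719, 0.1555, 0.2114, 0.1035]
t=5: π = [0.2214, 0.1367, 0.1720, 0.1551, 0.2116, 0.1033]

π = [0.2214, 0.1367, 0.1720, 0.1551, 0.2116, 0.1033]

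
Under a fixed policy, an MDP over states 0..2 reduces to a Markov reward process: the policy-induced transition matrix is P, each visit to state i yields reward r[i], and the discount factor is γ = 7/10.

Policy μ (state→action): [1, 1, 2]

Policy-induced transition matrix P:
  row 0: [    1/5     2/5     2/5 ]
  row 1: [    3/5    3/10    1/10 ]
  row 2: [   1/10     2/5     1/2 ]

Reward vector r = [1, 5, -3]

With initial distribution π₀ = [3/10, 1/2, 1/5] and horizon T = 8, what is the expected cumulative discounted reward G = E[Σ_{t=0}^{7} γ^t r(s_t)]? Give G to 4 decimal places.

G = 4.8037

t=0: π = [0.3000, 0.5000, 0.2000], E[r] = 2.2000, γ^t·E[r] = 2.200000, running G = 2.200000
t=1: π = [0.3800, 0.3500, 0.2700], E[r] = 1.3200, γ^t·E[r] = 0.924000, running G = 3.124000
t=2: π = [0.3130, 0.3650, 0.3220], E[r] = 1.1720, γ^t·E[r] = 0.574280, running G = 3.698280
t=3: π = [0.3138, 0.3635, 0.3227], E[r] = 1.1632, γ^t·E[r] = 0.398978, running G = 4.097258
t=4: π = [0.3131, 0.3637, 0.3232], E[r] = 1.1617, γ^t·E[r] = 0.278929, running G = 4.376187
t=5: π = [0.3131, 0.3636, 0.3232], E[r] = 1.1616, γ^t·E[r] = 0.195235, running G = 4.571422
t=6: π = [0.3131, 0.3636, 0.3232], E[r] = 1.1616, γ^t·E[r] = 0.136663, running G = 4.708085
t=7: π = [0.3131, 0.3636, 0.3232], E[r] = 1.1616, γ^t·E[r] = 0.095664, running G = 4.803749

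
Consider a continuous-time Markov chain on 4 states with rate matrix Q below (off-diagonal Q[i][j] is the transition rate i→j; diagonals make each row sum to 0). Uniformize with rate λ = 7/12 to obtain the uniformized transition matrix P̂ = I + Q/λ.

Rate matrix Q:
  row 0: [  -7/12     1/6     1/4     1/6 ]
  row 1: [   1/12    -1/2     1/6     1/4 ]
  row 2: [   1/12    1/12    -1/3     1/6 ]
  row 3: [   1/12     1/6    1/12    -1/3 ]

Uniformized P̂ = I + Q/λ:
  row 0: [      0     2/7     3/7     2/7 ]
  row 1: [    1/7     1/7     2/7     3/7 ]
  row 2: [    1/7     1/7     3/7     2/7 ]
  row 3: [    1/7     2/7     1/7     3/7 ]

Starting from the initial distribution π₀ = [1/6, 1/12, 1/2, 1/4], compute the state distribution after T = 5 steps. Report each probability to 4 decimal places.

π = [0.1250, 0.2134, 0.2928, 0.3688]

t=0: π = [0.1667, 0.0833, 0.5000, 0.2500]
t=1: π = [0.1190, 0.2024, 0.3452, 0.3333]
t=2: π = [0.1259, 0.2075, 0.3044, 0.3622]
t=3: π = [0.1249, 0.2126, 0.2954, 0.3671]
t=4: π = [0.1250, 0.2131, 0.2933, 0.3685]
t=5: π = [0.1250, 0.2134, 0.2928, 0.3688]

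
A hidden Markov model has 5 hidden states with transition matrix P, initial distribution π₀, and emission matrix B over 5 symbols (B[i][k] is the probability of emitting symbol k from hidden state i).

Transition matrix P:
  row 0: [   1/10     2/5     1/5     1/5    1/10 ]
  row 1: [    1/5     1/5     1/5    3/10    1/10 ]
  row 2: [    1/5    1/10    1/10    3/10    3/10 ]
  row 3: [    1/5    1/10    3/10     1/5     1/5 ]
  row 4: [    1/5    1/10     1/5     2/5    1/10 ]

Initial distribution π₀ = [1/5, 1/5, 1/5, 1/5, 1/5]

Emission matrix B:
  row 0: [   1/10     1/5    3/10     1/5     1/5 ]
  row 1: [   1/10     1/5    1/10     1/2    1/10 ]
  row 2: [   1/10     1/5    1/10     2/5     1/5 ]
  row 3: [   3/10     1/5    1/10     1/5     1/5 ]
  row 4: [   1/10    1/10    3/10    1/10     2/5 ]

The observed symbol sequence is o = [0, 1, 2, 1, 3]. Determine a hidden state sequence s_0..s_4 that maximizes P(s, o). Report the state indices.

t=0: δ = [2.000e-02, 2.000e-02, 2.000e-02, 6.000e-02, 2.000e-02]  (obs o_0=0)
t=1: δ = [2.400e-03, 1.600e-03, 3.600e-03, 2.400e-03, 1.200e-03]  ψ = [3, 0, 3, 3, 3]  (obs o_1=1)
t=2: δ = [2.160e-04, 9.600e-05, 7.200e-05, 1.080e-04, 3.240e-04]  ψ = [2, 0, 3, 2, 2]  (obs o_2=2)
t=3: δ = [1.296e-05, 1.728e-05, 1.296e-05, 2.592e-05, 3.240e-06]  ψ = [4, 0, 4, 4, 4]  (obs o_3=1)
t=4: δ = [1.037e-06, 2.592e-06, 3.110e-06, 1.037e-06, 5.184e-07]  ψ = [3, 0, 3, 1, 3]  (obs o_4=3)
backtrack: best end state = 2; path = [3, 2, 4, 3, 2]

path = [3, 2, 4, 3, 2]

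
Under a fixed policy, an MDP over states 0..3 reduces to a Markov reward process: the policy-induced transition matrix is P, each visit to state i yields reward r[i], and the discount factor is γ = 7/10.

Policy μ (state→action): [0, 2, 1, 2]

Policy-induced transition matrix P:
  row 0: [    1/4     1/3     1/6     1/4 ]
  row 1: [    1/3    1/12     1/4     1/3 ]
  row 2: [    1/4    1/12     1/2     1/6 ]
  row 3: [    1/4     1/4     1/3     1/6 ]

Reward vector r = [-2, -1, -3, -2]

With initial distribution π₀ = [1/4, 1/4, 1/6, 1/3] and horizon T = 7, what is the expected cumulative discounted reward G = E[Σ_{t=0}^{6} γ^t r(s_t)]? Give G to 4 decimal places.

G = -6.2893

t=0: π = [0.2500, 0.2500, 0.1667, 0.3333], E[r] = -1.9167, γ^t·E[r] = -1.916667, running G = -1.916667
t=1: π = [0.2708, 0.2014, 0.2986, 0.2292], E[r] = -2.0972, γ^t·E[r] = -1.468056, running G = -3.384722
t=2: π = [0.2668, 0.1892, 0.3212, 0.2228], E[r] = -2.1319, γ^t·E[r] = -1.044653, running G = -4.429375
t=3: π = [0.2658, 0.1872, 0.3266, 0.2204], E[r] = -2.1395, γ^t·E[r] = -0.733837, running G = -5.163212
t=4: π = [0.2656, 0.1865, 0.3279, 0.2200], E[r] = -2.1414, γ^t·E[r] = -0.514142, running G = -5.677354
t=5: π = [0.2655, 0.1864, 0.3282, 0.2199], E[r] = -2.1418, γ^t·E[r] = -0.359967, running G = -6.037321
t=6: π = [0.2655, 0.1864, 0.3282, 0.2199], E[r] = -2.1419, γ^t·E[r] = -0.251989, running G = -6.289310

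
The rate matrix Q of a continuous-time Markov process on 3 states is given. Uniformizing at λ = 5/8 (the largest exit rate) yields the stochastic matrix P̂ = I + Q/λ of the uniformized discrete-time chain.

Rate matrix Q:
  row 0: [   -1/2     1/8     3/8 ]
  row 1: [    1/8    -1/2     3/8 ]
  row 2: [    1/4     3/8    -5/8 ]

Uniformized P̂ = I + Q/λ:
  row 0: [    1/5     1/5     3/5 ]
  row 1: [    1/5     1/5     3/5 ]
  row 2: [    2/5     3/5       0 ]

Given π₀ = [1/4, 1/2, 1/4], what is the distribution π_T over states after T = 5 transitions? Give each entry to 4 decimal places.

π = [0.2718, 0.3435, 0.3847]

t=0: π = [0.2500, 0.5000, 0.2500]
t=1: π = [0.2500, 0.3000, 0.4500]
t=2: π = [0.2900, 0.3800, 0.3300]
t=3: π = [0.2660, 0.3320, 0.4020]
t=4: π = [0.2804, 0.3608, 0.3588]
t=5: π = [0.2718, 0.3435, 0.3847]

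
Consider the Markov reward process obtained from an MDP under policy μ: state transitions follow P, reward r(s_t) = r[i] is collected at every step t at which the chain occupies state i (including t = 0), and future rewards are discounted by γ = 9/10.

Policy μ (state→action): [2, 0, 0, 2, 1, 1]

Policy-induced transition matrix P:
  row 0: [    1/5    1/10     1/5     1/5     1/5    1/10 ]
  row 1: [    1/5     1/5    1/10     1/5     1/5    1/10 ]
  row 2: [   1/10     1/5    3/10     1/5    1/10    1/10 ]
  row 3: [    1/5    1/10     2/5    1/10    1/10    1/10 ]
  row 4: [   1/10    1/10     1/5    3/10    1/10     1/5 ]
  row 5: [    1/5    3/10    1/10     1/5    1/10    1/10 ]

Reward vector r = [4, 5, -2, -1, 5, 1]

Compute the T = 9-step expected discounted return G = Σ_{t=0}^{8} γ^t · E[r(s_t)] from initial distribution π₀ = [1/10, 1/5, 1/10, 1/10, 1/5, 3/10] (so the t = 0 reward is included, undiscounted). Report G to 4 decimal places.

G = 10.7517

t=0: π = [0.1000, 0.2000, 0.1000, 0.1000, 0.2000, 0.3000], E[r] = 2.4000, γ^t·E[r] = 2.400000, running G = 2.400000
t=1: π = [0.1700, 0.1900, 0.1800, 0.2100, 0.1300, 0.1200], E[r] = 1.8300, γ^t·E[r] = 1.647000, running G = 4.047000
t=2: π = [0.1690, 0.1610, 0.2290, 0.1920, 0.1360, 0.1130], E[r] = 1.6240, γ^t·E[r] = 1.315440, running G = 5.362440
t=3: π = [0.1635, 0.1616, 0.2339, 0.1944, 0.1330, 0.1136], E[r] = 1.5784, γ^t·E[r] = 1.150654, running G = 6.513094
t=4: π = [0.1633, 0.1623, 0.2348, 0.1939, 0.1325, 0.1133], E[r] = 1.5771, γ^t·E[r] = 1.034722, running G = 7.547816
t=5: π = [0.1633, 0.1624, 0.2347, 0.1939, 0.1326, 0.1133], E[r] = 1.5777, γ^t·E[r] = 0.931617, running G = 8.479433
t=6: π = [0.1633, 0.1624, 0.2347, 0.1939, 0.1326, 0.1133], E[r] = 1.5777, γ^t·E[r] = 0.838466, running G = 9.317899
t=7: π = [0.1633, 0.1624, 0.2347, 0.1939, 0.1326, 0.1133], E[r] = 1.5777, γ^t·E[r] = 0.754617, running G = 10.072516
t=8: π = [0.1633, 0.1624, 0.2347, 0.1939, 0.1326, 0.1133], E[r] = 1.5777, γ^t·E[r] = 0.679155, running G = 10.751671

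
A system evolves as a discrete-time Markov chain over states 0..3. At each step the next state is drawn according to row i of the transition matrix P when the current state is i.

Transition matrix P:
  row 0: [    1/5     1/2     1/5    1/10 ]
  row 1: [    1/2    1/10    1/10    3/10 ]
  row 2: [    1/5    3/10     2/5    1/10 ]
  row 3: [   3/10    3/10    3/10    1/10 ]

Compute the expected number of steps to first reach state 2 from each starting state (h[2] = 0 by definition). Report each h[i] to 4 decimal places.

h = [5.4545, 5.7576, 0.0000, 4.8485]

First-step conditioning: h[2] = 0; for i ≠ 2, h[i] = 1 + Σ_k P[i][k]·h[k].
  h[0] = 1 + 1/5·h[0] + 1/2·h[1] + 1/10·h[3]
  h[1] = 1 + 1/2·h[0] + 1/10·h[1] + 3/10·h[3]
  h[3] = 1 + 3/10·h[0] + 3/10·h[1] + 1/10·h[3]
Solving the 3×3 linear system over states ≠ 2 gives exactly h = [60/11, 190/33, 0, 160/33] (h[2] = 0 is the target).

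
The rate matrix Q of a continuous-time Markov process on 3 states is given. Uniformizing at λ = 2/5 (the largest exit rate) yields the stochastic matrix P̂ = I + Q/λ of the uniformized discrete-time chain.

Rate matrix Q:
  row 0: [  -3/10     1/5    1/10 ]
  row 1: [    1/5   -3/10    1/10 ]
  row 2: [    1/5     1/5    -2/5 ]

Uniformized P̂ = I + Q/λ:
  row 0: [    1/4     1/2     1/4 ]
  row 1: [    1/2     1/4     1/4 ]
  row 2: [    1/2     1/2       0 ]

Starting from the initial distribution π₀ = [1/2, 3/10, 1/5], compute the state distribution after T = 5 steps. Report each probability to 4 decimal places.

t=0: π = [0.5000, 0.3000, 0.2000]
t=1: π = [0.3750, 0.4250, 0.2000]
t=2: π = [0.4063, 0.3938, 0.2000]
t=3: π = [0.3984, 0.4016, 0.2000]
t=4: π = [0.4004, 0.3996, 0.2000]
t=5: π = [0.3999, 0.4001, 0.2000]

π = [0.3999, 0.4001, 0.2000]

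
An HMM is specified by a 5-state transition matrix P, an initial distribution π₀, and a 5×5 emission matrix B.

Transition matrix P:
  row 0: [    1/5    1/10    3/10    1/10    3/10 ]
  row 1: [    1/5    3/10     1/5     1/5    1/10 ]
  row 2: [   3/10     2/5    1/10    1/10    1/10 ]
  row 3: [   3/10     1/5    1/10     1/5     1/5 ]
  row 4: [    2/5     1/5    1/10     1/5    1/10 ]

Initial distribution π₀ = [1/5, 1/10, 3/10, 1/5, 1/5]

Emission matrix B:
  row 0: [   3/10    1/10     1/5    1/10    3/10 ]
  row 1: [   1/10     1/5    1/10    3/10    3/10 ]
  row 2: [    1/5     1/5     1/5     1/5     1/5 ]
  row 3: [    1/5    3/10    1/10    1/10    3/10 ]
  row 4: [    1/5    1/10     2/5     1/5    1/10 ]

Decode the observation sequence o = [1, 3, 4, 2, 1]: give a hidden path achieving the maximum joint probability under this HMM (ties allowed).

path = [2, 1, 0, 4, 3]

t=0: δ = [2.000e-02, 2.000e-02, 6.000e-02, 6.000e-02, 2.000e-02]  (obs o_0=1)
t=1: δ = [1.800e-03, 7.200e-03, 1.200e-03, 1.200e-03, 2.400e-03]  ψ = [2, 2, 0, 3, 3]  (obs o_1=3)
t=2: δ = [4.320e-04, 6.480e-04, 2.880e-04, 4.320e-04, 7.200e-05]  ψ = [1, 1, 1, 1, 1]  (obs o_2=4)
t=3: δ = [2.592e-05, 1.944e-05, 2.592e-05, 1.296e-05, 5.184e-05]  ψ = [1, 1, 0, 1, 0]  (obs o_3=2)
t=4: δ = [2.074e-06, 2.074e-06, 1.555e-06, 3.110e-06, 7.776e-07]  ψ = [4, 2, 0, 4, 0]  (obs o_4=1)
backtrack: best end state = 3; path = [2, 1, 0, 4, 3]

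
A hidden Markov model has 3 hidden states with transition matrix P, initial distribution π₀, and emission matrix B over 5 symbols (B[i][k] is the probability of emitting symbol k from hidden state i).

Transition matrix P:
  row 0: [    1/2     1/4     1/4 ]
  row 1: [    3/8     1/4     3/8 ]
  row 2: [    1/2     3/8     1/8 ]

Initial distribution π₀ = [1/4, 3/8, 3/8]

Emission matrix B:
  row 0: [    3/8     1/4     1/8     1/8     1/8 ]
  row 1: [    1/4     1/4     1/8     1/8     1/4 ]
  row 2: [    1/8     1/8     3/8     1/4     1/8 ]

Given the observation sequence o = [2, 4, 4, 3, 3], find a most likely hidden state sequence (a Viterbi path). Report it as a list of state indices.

path = [2, 1, 1, 2, 0]

t=0: δ = [3.125e-02, 4.688e-02, 1.406e-01]  (obs o_0=2)
t=1: δ = [8.789e-03, 1.318e-02, 2.197e-03]  ψ = [2, 2, 1]  (obs o_1=4)
t=2: δ = [6.180e-04, 8.240e-04, 6.180e-04]  ψ = [1, 1, 1]  (obs o_2=4)
t=3: δ = [3.862e-05, 2.897e-05, 7.725e-05]  ψ = [0, 2, 1]  (obs o_3=3)
t=4: δ = [4.828e-06, 3.621e-06, 2.716e-06]  ψ = [2, 2, 1]  (obs o_4=3)
backtrack: best end state = 0; path = [2, 1, 1, 2, 0]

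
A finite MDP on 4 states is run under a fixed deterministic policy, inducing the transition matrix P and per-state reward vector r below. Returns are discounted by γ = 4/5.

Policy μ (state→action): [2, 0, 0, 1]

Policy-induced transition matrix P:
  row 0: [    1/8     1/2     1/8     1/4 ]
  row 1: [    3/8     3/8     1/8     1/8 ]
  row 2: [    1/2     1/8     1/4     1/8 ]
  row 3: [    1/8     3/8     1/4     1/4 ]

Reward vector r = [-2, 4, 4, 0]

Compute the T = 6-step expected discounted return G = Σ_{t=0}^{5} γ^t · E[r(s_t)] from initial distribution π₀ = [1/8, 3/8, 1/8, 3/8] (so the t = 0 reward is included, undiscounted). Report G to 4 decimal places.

G = 6.0576

t=0: π = [0.1250, 0.3750, 0.1250, 0.3750], E[r] = 1.7500, γ^t·E[r] = 1.750000, running G = 1.750000
t=1: π = [0.2656, 0.3594, 0.1875, 0.1875], E[r] = 1.6563, γ^t·E[r] = 1.325000, running G = 3.075000
t=2: π = [0.2852, 0.3613, 0.1719, 0.1816], E[r] = 1.5625, γ^t·E[r] = 1.000000, running G = 4.075000
t=3: π = [0.2798, 0.3677, 0.1692, 0.1833], E[r] = 1.5879, γ^t·E[r] = 0.813000, running G = 4.888000
t=4: π = [0.2804, 0.3677, 0.1691, 0.1829], E[r] = 1.5862, γ^t·E[r] = 0.649725, running G = 5.537725
t=5: π = [0.2803, 0.3678, 0.1690, 0.1829], E[r] = 1.5865, γ^t·E[r] = 0.519850, running G = 6.057575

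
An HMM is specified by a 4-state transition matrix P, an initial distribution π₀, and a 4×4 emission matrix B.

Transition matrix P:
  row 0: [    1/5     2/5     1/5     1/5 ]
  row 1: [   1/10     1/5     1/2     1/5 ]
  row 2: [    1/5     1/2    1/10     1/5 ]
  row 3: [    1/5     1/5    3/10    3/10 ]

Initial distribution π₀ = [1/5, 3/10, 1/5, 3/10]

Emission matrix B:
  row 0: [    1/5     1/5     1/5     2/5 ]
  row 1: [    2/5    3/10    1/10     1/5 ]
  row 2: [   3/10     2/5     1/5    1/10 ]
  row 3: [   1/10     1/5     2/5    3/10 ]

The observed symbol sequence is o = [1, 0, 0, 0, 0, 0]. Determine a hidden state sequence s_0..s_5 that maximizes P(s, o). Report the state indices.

t=0: δ = [4.000e-02, 9.000e-02, 8.000e-02, 6.000e-02]  (obs o_0=1)
t=1: δ = [3.200e-03, 1.600e-02, 1.350e-02, 1.800e-03]  ψ = [2, 2, 1, 1]  (obs o_1=0)
t=2: δ = [5.400e-04, 2.700e-03, 2.400e-03, 3.200e-04]  ψ = [2, 2, 1, 1]  (obs o_2=0)
t=3: δ = [9.600e-05, 4.800e-04, 4.050e-04, 5.400e-05]  ψ = [2, 2, 1, 1]  (obs o_3=0)
t=4: δ = [1.620e-05, 8.100e-05, 7.200e-05, 9.600e-06]  ψ = [2, 2, 1, 1]  (obs o_4=0)
t=5: δ = [2.880e-06, 1.440e-05, 1.215e-05, 1.620e-06]  ψ = [2, 2, 1, 1]  (obs o_5=0)
backtrack: best end state = 1; path = [2, 1, 2, 1, 2, 1]

path = [2, 1, 2, 1, 2, 1]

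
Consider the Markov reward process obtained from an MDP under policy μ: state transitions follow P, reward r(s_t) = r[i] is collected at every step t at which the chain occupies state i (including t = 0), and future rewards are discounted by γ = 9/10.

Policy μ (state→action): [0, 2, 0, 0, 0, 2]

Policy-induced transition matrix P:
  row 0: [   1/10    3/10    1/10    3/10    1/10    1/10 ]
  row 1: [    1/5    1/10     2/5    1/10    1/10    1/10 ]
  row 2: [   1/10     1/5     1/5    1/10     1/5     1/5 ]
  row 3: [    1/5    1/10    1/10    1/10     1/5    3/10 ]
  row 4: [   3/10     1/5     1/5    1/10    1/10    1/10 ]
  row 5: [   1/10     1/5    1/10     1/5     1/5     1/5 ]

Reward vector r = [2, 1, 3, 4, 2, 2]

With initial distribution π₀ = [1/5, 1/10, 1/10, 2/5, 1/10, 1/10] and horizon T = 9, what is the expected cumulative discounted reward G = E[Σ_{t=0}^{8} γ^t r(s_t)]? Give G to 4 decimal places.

G = 14.5899

t=0: π = [0.2000, 0.1000, 0.1000, 0.4000, 0.1000, 0.1000], E[r] = 2.8000, γ^t·E[r] = 2.800000, running G = 2.800000
t=1: π = [0.1700, 0.1700, 0.1500, 0.1500, 0.1600, 0.2000], E[r] = 2.2800, γ^t·E[r] = 2.052000, running G = 4.852000
t=2: π = [0.1640, 0.1850, 0.1820, 0.1540, 0.1500, 0.1650], E[r] = 2.3050, γ^t·E[r] = 1.867050, running G = 6.719050
t=3: π = [0.1639, 0.1825, 0.1887, 0.1493, 0.1501, 0.1655], E[r] = 2.3048, γ^t·E[r] = 1.680199, running G = 8.399249
t=4: π = [0.1632, 0.1832, 0.1886, 0.1493, 0.1504, 0.1653], E[r] = 2.3041, γ^t·E[r] = 1.511707, running G = 9.910956
t=5: π = [0.1633, 0.1831, 0.1889, 0.1492, 0.1503, 0.1653], E[r] = 2.3041, γ^t·E[r] = 1.360566, running G = 11.271522
t=6: π = [0.1633, 0.1831, 0.1888, 0.1492, 0.1503, 0.1652], E[r] = 2.3041, γ^t·E[r] = 1.224499, running G = 12.496021
t=7: π = [0.1633, 0.1831, 0.1888, 0.1492, 0.1503, 0.1652], E[r] = 2.3041, γ^t·E[r] = 1.102051, running G = 13.598072
t=8: π = [0.1633, 0.1831, 0.1888, 0.1492, 0.1503, 0.1652], E[r] = 2.3041, γ^t·E[r] = 0.991845, running G = 14.589917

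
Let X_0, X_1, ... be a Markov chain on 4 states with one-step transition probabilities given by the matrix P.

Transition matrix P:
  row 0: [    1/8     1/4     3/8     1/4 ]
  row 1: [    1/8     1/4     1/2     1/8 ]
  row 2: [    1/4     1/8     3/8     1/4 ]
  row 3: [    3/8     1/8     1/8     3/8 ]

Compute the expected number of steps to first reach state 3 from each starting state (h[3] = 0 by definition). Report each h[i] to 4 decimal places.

First-step conditioning: h[3] = 0; for i ≠ 3, h[i] = 1 + Σ_k P[i][k]·h[k].
  h[0] = 1 + 1/8·h[0] + 1/4·h[1] + 3/8·h[2]
  h[1] = 1 + 1/8·h[0] + 1/4·h[1] + 1/2·h[2]
  h[2] = 1 + 1/4·h[0] + 1/8·h[1] + 3/8·h[2]
Solving the 3×3 linear system over states ≠ 3 gives exactly h = [40/9, 584/117, 512/117, 0] (h[3] = 0 is the target).

h = [4.4444, 4.9915, 4.3761, 0.0000]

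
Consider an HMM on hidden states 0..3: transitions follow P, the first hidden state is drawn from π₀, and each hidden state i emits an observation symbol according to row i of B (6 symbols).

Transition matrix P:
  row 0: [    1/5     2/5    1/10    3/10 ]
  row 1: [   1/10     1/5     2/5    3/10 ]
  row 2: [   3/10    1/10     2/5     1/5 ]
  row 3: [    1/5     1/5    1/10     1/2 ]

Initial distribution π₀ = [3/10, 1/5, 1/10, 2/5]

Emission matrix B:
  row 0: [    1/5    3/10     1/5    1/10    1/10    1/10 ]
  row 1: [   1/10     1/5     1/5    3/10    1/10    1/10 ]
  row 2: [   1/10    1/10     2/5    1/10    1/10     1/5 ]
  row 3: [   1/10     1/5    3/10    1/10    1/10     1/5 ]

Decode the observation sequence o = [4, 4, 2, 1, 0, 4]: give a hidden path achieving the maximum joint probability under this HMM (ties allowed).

t=0: δ = [3.000e-02, 2.000e-02, 1.000e-02, 4.000e-02]  (obs o_0=4)
t=1: δ = [8.000e-04, 1.200e-03, 8.000e-04, 2.000e-03]  ψ = [3, 0, 1, 3]  (obs o_1=4)
t=2: δ = [8.000e-05, 8.000e-05, 1.920e-04, 3.000e-04]  ψ = [3, 3, 1, 3]  (obs o_2=2)
t=3: δ = [1.800e-05, 1.200e-05, 7.680e-06, 3.000e-05]  ψ = [3, 3, 2, 3]  (obs o_3=1)
t=4: δ = [1.200e-06, 7.200e-07, 4.800e-07, 1.500e-06]  ψ = [3, 0, 1, 3]  (obs o_4=0)
t=5: δ = [3.000e-08, 4.800e-08, 2.880e-08, 7.500e-08]  ψ = [3, 0, 1, 3]  (obs o_5=4)
backtrack: best end state = 3; path = [3, 3, 3, 3, 3, 3]

path = [3, 3, 3, 3, 3, 3]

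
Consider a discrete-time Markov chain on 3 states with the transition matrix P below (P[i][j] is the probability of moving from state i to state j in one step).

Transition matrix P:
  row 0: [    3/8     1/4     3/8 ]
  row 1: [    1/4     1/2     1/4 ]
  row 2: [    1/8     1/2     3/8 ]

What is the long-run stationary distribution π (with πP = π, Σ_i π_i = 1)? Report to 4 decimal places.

Balance equations π_j = Σ_i π_i·P[i][j]:
  π_0 = 3/8·π_0 + 1/4·π_1 + 1/8·π_2
  π_1 = 1/4·π_0 + 1/2·π_1 + 1/2·π_2
  normalize: π_0 + π_1 + π_2 = 1
Solving the linear system gives exactly π = [6/25, 11/25, 8/25].

π = [0.2400, 0.4400, 0.3200]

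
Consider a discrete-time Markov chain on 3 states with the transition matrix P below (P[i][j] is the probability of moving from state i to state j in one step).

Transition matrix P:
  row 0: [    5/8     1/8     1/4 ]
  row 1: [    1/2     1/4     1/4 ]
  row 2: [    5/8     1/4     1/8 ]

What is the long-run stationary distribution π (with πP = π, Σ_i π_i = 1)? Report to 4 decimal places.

Balance equations π_j = Σ_i π_i·P[i][j]:
  π_0 = 5/8·π_0 + 1/2·π_1 + 5/8·π_2
  π_1 = 1/8·π_0 + 1/4·π_1 + 1/4·π_2
  normalize: π_0 + π_1 + π_2 = 1
Solving the linear system gives exactly π = [38/63, 11/63, 2/9].

π = [0.6032, 0.1746, 0.2222]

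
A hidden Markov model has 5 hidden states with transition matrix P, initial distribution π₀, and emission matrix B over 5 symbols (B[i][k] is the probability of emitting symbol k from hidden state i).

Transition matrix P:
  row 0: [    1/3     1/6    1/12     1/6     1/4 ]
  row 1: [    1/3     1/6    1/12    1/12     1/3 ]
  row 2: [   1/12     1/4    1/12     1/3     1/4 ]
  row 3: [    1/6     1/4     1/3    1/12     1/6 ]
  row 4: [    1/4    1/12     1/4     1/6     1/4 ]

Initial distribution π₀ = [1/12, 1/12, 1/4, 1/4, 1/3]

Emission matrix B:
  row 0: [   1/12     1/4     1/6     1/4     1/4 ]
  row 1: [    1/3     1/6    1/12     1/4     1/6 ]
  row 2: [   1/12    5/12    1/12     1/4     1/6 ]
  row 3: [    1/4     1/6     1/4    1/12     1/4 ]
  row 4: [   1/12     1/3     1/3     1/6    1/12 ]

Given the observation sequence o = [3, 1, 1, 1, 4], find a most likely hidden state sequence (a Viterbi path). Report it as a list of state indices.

t=0: δ = [2.083e-02, 2.083e-02, 6.250e-02, 2.083e-02, 5.556e-02]  (obs o_0=3)
t=1: δ = [3.472e-03, 2.604e-03, 5.787e-03, 3.472e-03, 5.208e-03]  ψ = [4, 2, 4, 2, 2]  (obs o_1=1)
t=2: δ = [3.255e-04, 2.411e-04, 5.425e-04, 3.215e-04, 4.823e-04]  ψ = [4, 2, 4, 2, 2]  (obs o_2=1)
t=3: δ = [3.014e-05, 2.261e-05, 5.023e-05, 3.014e-05, 4.521e-05]  ψ = [4, 2, 4, 2, 2]  (obs o_3=1)
t=4: δ = [2.826e-06, 2.093e-06, 1.884e-06, 4.186e-06, 1.047e-06]  ψ = [4, 2, 4, 2, 2]  (obs o_4=4)
backtrack: best end state = 3; path = [4, 2, 4, 2, 3]

path = [4, 2, 4, 2, 3]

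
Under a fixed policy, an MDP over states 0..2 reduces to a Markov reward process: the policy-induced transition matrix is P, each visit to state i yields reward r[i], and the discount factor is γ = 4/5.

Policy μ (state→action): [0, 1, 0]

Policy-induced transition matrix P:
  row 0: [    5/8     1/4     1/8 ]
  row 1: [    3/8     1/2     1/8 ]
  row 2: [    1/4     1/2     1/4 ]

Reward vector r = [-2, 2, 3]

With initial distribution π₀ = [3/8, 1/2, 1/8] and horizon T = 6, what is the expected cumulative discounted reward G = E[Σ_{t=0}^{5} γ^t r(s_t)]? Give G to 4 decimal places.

G = 1.3546

t=0: π = [0.3750, 0.5000, 0.1250], E[r] = 0.6250, γ^t·E[r] = 0.625000, running G = 0.625000
t=1: π = [0.4531, 0.4063, 0.1406], E[r] = 0.3281, γ^t·E[r] = 0.262500, running G = 0.887500
t=2: π = [0.4707, 0.3867, 0.1426], E[r] = 0.2598, γ^t·E[r] = 0.166250, running G = 1.053750
t=3: π = [0.4749, 0.3823, 0.1428], E[r] = 0.2434, γ^t·E[r] = 0.124625, running G = 1.178375
t=4: π = [0.4759, 0.3813, 0.1429], E[r] = 0.2394, γ^t·E[r] = 0.098063, running G = 1.276438
t=5: π = [0.4761, 0.3810, 0.1429], E[r] = 0.2384, γ^t·E[r] = 0.078126, running G = 1.354564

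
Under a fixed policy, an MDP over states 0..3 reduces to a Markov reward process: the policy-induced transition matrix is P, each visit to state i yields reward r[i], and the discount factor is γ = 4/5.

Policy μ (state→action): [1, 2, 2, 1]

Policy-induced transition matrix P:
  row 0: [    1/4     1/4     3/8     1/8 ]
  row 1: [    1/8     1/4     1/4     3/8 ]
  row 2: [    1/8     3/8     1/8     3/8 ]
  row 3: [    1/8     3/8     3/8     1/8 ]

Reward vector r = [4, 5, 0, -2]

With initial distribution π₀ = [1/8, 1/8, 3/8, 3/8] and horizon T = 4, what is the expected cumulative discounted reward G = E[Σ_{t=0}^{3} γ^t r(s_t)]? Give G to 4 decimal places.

t=0: π = [0.1250, 0.1250, 0.3750, 0.3750], E[r] = 0.3750, γ^t·E[r] = 0.375000, running G = 0.375000
t=1: π = [0.1406, 0.3438, 0.2656, 0.2500], E[r] = 1.7813, γ^t·E[r] = 1.425000, running G = 1.800000
t=2: π = [0.1426, 0.3145, 0.2656, 0.2773], E[r] = 1.5879, γ^t·E[r] = 1.016250, running G = 2.816250
t=3: π = [0.1428, 0.3179, 0.2693, 0.2700], E[r] = 1.6206, γ^t·E[r] = 0.829750, running G = 3.646000

G = 3.6460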